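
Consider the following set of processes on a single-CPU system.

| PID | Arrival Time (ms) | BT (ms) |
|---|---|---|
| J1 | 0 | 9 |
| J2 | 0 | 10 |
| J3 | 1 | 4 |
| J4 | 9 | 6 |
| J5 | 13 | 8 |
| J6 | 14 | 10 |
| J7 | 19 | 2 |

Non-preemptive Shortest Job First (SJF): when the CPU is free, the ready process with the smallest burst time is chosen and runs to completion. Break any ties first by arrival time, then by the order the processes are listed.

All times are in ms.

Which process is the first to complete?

J1

Timeline: | J1 0-9 | J3 9-13 | J4 13-19 | J7 19-21 | J5 21-29 | J2 29-39 | J6 39-49 |
Completion: J1=9  J2=39  J3=13  J4=19  J5=29  J6=49  J7=21
Finish order: J1 → J3 → J4 → J7 → J5 → J2 → J6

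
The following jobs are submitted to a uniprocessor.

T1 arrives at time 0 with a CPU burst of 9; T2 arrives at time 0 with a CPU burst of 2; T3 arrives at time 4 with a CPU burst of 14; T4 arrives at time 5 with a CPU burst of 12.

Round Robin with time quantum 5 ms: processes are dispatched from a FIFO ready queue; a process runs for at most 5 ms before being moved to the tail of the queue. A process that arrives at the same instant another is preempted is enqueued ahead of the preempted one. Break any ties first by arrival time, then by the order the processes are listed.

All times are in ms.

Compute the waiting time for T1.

Gantt: | T1 0-5 | T2 5-7 | T3 7-12 | T4 12-17 | T1 17-21 | T3 21-26 | T4 26-31 | T3 31-35 | T4 35-37 |
Completion: T1=21  T2=7  T3=35  T4=37
Waiting(T1) = turnaround − burst = 21 − 9 = 12

12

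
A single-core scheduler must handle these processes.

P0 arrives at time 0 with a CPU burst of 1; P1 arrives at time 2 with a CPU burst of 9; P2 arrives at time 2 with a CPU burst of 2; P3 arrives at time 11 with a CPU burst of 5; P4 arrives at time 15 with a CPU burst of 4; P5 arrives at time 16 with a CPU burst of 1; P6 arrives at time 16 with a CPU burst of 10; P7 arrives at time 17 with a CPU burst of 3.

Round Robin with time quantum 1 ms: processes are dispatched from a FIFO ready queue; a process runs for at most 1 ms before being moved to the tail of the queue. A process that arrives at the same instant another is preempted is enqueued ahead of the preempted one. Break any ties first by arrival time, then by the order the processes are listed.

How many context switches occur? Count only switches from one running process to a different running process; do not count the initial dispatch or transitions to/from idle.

23

Gantt: | P0 0-1 | idle 1-2 | P1 2-3 | P2 3-4 | P1 4-5 | P2 5-6 | P1 6-11 | P3 11-12 | P1 12-13 | P3 13-14 | P1 14-15 | P3 15-16 | P4 16-17 | P5 17-18 | P6 18-19 | P3 19-20 | P7 20-21 | P4 21-22 | P6 22-23 | P3 23-24 | P7 24-25 | P4 25-26 | P6 26-27 | P7 27-28 | P4 28-29 | P6 29-36 |
Completion: P0=1  P1=15  P2=6  P3=24  P4=29  P5=18  P6=36  P7=28
Turnaround (C−A): P0=1  P1=13  P2=4  P3=13  P4=14  P5=2  P6=20  P7=11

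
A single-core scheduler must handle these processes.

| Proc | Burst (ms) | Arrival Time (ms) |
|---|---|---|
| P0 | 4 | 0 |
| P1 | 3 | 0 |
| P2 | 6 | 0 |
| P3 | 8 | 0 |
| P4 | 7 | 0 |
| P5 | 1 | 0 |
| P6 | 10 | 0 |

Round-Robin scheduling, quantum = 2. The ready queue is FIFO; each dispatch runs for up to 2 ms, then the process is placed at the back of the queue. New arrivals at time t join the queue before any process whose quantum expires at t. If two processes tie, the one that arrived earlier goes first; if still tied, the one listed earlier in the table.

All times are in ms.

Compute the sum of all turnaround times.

Timeline: | P0 0-2 | P1 2-4 | P2 4-6 | P3 6-8 | P4 8-10 | P5 10-11 | P6 11-13 | P0 13-15 | P1 15-16 | P2 16-18 | P3 18-20 | P4 20-22 | P6 22-24 | P2 24-26 | P3 26-28 | P4 28-30 | P6 30-32 | P3 32-34 | P4 34-35 | P6 35-39 |
Completion: P0=15  P1=16  P2=26  P3=34  P4=35  P5=11  P6=39
Turnaround (C−A): P0=15  P1=16  P2=26  P3=34  P4=35  P5=11  P6=39
Turnaround = completion − arrival: P0=15, P1=16, P2=26, P3=34, P4=35, P5=11, P6=39
Total turnaround = 15 + 16 + 26 + 34 + 35 + 11 + 39 = 176

176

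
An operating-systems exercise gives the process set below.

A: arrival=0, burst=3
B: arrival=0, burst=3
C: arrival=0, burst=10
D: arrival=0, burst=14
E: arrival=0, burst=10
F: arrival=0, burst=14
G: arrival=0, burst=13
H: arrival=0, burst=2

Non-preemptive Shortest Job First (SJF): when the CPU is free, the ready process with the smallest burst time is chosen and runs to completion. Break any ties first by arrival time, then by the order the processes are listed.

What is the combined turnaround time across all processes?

226

Gantt: | H 0-2 | A 2-5 | B 5-8 | C 8-18 | E 18-28 | G 28-41 | D 41-55 | F 55-69 |
Completion: A=5  B=8  C=18  D=55  E=28  F=69  G=41  H=2
Turnaround (C−A): A=5  B=8  C=18  D=55  E=28  F=69  G=41  H=2
Turnaround = completion − arrival: A=5, B=8, C=18, D=55, E=28, F=69, G=41, H=2
Total turnaround = 5 + 8 + 18 + 55 + 28 + 69 + 41 + 2 = 226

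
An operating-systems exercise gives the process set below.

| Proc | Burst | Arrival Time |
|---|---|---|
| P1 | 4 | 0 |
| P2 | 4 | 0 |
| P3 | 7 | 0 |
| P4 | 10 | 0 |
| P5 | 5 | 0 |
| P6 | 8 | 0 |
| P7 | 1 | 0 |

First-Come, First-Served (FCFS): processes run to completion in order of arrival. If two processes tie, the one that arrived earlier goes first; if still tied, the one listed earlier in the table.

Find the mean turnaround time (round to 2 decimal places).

Gantt: | P1 0-4 | P2 4-8 | P3 8-15 | P4 15-25 | P5 25-30 | P6 30-38 | P7 38-39 |
Completion: P1=4  P2=8  P3=15  P4=25  P5=30  P6=38  P7=39
Turnaround times: P1=4, P2=8, P3=15, P4=25, P5=30, P6=38, P7=39
Average turnaround = (4+8+15+25+30+38+39) / 7 = 159/7 = 22.71

22.71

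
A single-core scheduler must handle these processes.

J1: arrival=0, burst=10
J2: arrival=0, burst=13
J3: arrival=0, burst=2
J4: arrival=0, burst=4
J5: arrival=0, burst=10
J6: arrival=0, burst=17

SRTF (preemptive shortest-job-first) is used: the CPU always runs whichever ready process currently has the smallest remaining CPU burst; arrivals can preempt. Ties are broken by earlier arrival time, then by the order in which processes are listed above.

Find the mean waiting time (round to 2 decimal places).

Timeline: | J3 0-2 | J4 2-6 | J1 6-16 | J5 16-26 | J2 26-39 | J6 39-56 |
Completion: J1=16  J2=39  J3=2  J4=6  J5=26  J6=56
Turnaround (C−A): J1=16  J2=39  J3=2  J4=6  J5=26  J6=56
Waiting times: J1=6, J2=26, J3=0, J4=2, J5=16, J6=39
Average waiting = (6+26+0+2+16+39) / 6 = 89/6 = 14.83

14.83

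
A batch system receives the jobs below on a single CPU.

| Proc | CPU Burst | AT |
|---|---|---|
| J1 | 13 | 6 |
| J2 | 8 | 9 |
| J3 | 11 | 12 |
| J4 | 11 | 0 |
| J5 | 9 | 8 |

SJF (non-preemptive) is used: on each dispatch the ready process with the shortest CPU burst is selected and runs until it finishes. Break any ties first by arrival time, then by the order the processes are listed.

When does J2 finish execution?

19

Gantt: | J4 0-11 | J2 11-19 | J5 19-28 | J3 28-39 | J1 39-52 |
Completion: J1=52  J2=19  J3=39  J4=11  J5=28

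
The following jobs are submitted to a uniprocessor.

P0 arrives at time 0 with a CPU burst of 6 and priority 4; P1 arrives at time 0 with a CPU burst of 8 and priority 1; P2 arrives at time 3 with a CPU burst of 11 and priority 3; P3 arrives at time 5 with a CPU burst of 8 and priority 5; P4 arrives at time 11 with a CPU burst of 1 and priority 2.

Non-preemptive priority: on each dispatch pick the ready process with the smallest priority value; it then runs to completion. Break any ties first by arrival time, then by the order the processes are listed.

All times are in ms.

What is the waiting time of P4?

Schedule: | P1 0-8 | P2 8-19 | P4 19-20 | P0 20-26 | P3 26-34 |
Completion: P0=26  P1=8  P2=19  P3=34  P4=20
Waiting(P4) = turnaround − burst = 9 − 1 = 8

8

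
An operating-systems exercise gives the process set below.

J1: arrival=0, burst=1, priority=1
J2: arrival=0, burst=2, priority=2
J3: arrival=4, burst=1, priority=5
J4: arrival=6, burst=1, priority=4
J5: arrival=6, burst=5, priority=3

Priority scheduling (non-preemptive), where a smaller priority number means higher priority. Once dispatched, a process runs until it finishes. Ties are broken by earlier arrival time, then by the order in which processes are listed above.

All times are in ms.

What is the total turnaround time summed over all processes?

16

Gantt: | J1 0-1 | J2 1-3 | idle 3-4 | J3 4-5 | idle 5-6 | J5 6-11 | J4 11-12 |
Completion: J1=1  J2=3  J3=5  J4=12  J5=11
Turnaround (C−A): J1=1  J2=3  J3=1  J4=6  J5=5
Turnaround = completion − arrival: J1=1, J2=3, J3=1, J4=6, J5=5
Total turnaround = 1 + 3 + 1 + 6 + 5 = 16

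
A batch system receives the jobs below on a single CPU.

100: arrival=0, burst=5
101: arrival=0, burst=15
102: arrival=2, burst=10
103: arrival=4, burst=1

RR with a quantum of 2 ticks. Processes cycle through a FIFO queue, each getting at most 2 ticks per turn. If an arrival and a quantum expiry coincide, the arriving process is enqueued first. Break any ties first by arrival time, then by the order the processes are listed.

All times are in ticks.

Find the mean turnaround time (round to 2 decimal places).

18.50

Gantt: | 100 0-2 | 101 2-4 | 102 4-6 | 100 6-8 | 103 8-9 | 101 9-11 | 102 11-13 | 100 13-14 | 101 14-16 | 102 16-18 | 101 18-20 | 102 20-22 | 101 22-24 | 102 24-26 | 101 26-31 |
Completion: 100=14  101=31  102=26  103=9
Turnaround times: 100=14, 101=31, 102=24, 103=5
Average turnaround = (14+31+24+5) / 4 = 74/4 = 18.50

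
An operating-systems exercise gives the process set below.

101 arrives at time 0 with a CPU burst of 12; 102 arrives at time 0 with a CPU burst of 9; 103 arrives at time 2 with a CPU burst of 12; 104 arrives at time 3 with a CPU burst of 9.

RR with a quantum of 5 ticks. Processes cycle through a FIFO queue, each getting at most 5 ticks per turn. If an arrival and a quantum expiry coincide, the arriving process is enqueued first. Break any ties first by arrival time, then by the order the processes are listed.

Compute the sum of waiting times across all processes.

Timeline: | 101 0-5 | 102 5-10 | 103 10-15 | 104 15-20 | 101 20-25 | 102 25-29 | 103 29-34 | 104 34-38 | 101 38-40 | 103 40-42 |
Completion: 101=40  102=29  103=42  104=38
Waiting = turnaround − burst: 101=28, 102=20, 103=28, 104=26
Total waiting = 28 + 20 + 28 + 26 = 102

102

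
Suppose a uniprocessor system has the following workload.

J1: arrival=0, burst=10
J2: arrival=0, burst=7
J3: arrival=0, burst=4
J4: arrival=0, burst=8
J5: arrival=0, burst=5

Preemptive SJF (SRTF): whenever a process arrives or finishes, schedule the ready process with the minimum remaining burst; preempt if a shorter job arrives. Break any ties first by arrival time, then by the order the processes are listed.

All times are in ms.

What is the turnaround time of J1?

Schedule: | J3 0-4 | J5 4-9 | J2 9-16 | J4 16-24 | J1 24-34 |
Completion: J1=34  J2=16  J3=4  J4=24  J5=9
Turnaround(J1) = completion − arrival = 34 − 0 = 34

34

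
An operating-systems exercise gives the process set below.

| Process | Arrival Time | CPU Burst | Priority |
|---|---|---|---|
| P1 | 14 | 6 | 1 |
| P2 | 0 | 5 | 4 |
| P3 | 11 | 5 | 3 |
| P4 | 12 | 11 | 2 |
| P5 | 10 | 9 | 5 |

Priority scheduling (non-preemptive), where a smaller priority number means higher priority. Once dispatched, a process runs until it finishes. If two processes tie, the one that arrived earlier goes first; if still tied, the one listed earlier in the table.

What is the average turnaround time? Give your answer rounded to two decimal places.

15.80

Timeline: | P2 0-5 | idle 5-10 | P5 10-19 | P1 19-25 | P4 25-36 | P3 36-41 |
Completion: P1=25  P2=5  P3=41  P4=36  P5=19
Turnaround (C−A): P1=11  P2=5  P3=30  P4=24  P5=9
Turnaround times: P1=11, P2=5, P3=30, P4=24, P5=9
Average turnaround = (11+5+30+24+9) / 5 = 79/5 = 15.80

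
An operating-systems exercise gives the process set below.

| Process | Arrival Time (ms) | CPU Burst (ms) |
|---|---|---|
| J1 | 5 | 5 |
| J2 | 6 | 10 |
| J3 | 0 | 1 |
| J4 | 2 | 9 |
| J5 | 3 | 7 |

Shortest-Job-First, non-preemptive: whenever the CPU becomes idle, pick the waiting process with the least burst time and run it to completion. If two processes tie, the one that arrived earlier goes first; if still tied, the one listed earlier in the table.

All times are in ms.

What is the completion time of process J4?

Timeline: | J3 0-1 | idle 1-2 | J4 2-11 | J1 11-16 | J5 16-23 | J2 23-33 |
Completion: J1=16  J2=33  J3=1  J4=11  J5=23

11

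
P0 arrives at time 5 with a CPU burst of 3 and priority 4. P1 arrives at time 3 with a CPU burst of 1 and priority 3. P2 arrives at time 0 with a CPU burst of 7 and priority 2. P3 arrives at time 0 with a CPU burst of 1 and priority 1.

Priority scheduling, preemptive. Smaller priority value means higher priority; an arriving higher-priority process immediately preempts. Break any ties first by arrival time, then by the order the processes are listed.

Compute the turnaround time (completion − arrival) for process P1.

6

Schedule: | P3 0-1 | P2 1-8 | P1 8-9 | P0 9-12 |
Completion: P0=12  P1=9  P2=8  P3=1
Turnaround(P1) = completion − arrival = 9 − 3 = 6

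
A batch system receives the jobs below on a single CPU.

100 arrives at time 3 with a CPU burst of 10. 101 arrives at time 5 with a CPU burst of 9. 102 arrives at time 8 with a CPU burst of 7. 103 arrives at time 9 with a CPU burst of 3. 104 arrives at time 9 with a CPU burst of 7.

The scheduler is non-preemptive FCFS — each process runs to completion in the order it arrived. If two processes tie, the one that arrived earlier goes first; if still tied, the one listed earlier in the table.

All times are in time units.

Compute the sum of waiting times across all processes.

Timeline: | idle 0-3 | 100 3-13 | 101 13-22 | 102 22-29 | 103 29-32 | 104 32-39 |
Completion: 100=13  101=22  102=29  103=32  104=39
Turnaround (C−A): 100=10  101=17  102=21  103=23  104=30
Waiting = turnaround − burst: 100=0, 101=8, 102=14, 103=20, 104=23
Total waiting = 0 + 8 + 14 + 20 + 23 = 65

65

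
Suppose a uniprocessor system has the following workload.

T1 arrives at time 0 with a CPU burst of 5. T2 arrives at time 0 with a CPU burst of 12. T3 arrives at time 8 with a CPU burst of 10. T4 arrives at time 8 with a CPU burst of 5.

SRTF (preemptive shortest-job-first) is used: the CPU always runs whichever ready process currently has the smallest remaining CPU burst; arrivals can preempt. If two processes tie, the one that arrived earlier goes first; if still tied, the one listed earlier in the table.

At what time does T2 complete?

Schedule: | T1 0-5 | T2 5-8 | T4 8-13 | T2 13-22 | T3 22-32 |
Completion: T1=5  T2=22  T3=32  T4=13
Turnaround (C−A): T1=5  T2=22  T3=24  T4=5

22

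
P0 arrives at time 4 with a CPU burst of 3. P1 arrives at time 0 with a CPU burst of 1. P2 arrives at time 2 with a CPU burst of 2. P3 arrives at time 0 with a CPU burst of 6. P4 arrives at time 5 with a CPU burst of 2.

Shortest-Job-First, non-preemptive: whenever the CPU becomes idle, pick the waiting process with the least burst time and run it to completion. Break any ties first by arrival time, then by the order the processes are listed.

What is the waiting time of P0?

Gantt: | P1 0-1 | P3 1-7 | P2 7-9 | P4 9-11 | P0 11-14 |
Completion: P0=14  P1=1  P2=9  P3=7  P4=11
Turnaround (C−A): P0=10  P1=1  P2=7  P3=7  P4=6
Waiting(P0) = turnaround − burst = 10 − 3 = 7

7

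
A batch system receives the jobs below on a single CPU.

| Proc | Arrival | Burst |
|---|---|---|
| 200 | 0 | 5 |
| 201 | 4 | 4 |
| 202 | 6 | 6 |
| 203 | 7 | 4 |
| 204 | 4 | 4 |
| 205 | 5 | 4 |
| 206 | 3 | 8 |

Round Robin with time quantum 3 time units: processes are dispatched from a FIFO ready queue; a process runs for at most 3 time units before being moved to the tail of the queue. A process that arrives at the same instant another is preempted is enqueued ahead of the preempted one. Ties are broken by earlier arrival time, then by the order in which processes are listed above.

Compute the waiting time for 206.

23

Timeline: | 200 0-3 | 206 3-6 | 200 6-8 | 201 8-11 | 204 11-14 | 205 14-17 | 202 17-20 | 206 20-23 | 203 23-26 | 201 26-27 | 204 27-28 | 205 28-29 | 202 29-32 | 206 32-34 | 203 34-35 |
Completion: 200=8  201=27  202=32  203=35  204=28  205=29  206=34
Turnaround (C−A): 200=8  201=23  202=26  203=28  204=24  205=24  206=31
Waiting(206) = turnaround − burst = 31 − 8 = 23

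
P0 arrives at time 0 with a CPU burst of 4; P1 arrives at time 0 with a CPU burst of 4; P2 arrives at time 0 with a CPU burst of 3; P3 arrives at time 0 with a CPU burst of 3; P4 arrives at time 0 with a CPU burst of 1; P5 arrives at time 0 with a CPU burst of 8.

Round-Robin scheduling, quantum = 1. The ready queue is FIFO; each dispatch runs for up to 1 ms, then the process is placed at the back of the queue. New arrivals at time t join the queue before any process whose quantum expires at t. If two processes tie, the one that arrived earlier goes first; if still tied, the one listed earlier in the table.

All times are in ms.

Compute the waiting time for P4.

Timeline: | P0 0-1 | P1 1-2 | P2 2-3 | P3 3-4 | P4 4-5 | P5 5-6 | P0 6-7 | P1 7-8 | P2 8-9 | P3 9-10 | P5 10-11 | P0 11-12 | P1 12-13 | P2 13-14 | P3 14-15 | P5 15-16 | P0 16-17 | P1 17-18 | P5 18-23 |
Completion: P0=17  P1=18  P2=14  P3=15  P4=5  P5=23
Turnaround (C−A): P0=17  P1=18  P2=14  P3=15  P4=5  P5=23
Waiting(P4) = turnaround − burst = 5 − 1 = 4

4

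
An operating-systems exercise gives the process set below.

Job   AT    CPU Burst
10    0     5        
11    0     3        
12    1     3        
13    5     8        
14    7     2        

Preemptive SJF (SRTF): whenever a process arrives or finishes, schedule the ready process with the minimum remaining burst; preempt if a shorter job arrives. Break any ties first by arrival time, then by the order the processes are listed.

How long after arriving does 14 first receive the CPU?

0

Timeline: | 11 0-3 | 12 3-6 | 10 6-7 | 14 7-9 | 10 9-13 | 13 13-21 |
Completion: 10=13  11=3  12=6  13=21  14=9
Turnaround (C−A): 10=13  11=3  12=5  13=16  14=2
Response(14) = first start − arrival = 7 − 7 = 0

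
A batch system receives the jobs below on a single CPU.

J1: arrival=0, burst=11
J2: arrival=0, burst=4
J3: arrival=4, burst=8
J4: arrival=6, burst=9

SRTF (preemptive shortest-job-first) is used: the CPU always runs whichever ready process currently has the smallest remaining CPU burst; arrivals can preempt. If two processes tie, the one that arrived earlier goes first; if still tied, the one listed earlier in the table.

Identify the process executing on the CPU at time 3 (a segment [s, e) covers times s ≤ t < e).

J2

Gantt: | J2 0-4 | J3 4-12 | J4 12-21 | J1 21-32 |
Completion: J1=32  J2=4  J3=12  J4=21
Turnaround (C−A): J1=32  J2=4  J3=8  J4=15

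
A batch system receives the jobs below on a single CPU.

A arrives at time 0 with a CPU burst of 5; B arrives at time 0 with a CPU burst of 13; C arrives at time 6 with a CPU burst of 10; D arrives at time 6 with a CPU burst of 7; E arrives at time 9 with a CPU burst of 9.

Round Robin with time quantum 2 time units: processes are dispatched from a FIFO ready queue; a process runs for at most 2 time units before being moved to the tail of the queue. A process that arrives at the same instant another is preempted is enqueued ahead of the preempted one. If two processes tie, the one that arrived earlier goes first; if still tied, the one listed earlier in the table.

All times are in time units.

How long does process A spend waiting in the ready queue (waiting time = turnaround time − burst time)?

8

Timeline: | A 0-2 | B 2-4 | A 4-6 | B 6-8 | C 8-10 | D 10-12 | A 12-13 | B 13-15 | E 15-17 | C 17-19 | D 19-21 | B 21-23 | E 23-25 | C 25-27 | D 27-29 | B 29-31 | E 31-33 | C 33-35 | D 35-36 | B 36-38 | E 38-40 | C 40-42 | B 42-43 | E 43-44 |
Completion: A=13  B=43  C=42  D=36  E=44
Turnaround (C−A): A=13  B=43  C=36  D=30  E=35
Waiting(A) = turnaround − burst = 13 − 5 = 8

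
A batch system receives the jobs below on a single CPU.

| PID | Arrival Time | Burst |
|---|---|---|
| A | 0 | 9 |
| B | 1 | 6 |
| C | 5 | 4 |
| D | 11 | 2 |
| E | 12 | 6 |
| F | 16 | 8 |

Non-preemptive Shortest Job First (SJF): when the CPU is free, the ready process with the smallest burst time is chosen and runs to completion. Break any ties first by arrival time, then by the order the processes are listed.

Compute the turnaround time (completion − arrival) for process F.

19

Gantt: | A 0-9 | C 9-13 | D 13-15 | B 15-21 | E 21-27 | F 27-35 |
Completion: A=9  B=21  C=13  D=15  E=27  F=35
Turnaround (C−A): A=9  B=20  C=8  D=4  E=15  F=19
Turnaround(F) = completion − arrival = 35 − 16 = 19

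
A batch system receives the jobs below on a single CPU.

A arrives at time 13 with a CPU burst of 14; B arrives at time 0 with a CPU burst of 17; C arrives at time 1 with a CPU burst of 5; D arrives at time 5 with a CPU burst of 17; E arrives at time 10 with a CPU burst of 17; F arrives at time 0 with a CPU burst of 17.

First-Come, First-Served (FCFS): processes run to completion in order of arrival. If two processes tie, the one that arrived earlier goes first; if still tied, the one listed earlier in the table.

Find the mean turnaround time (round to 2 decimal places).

Gantt: | B 0-17 | F 17-34 | C 34-39 | D 39-56 | E 56-73 | A 73-87 |
Completion: A=87  B=17  C=39  D=56  E=73  F=34
Turnaround (C−A): A=74  B=17  C=38  D=51  E=63  F=34
Turnaround times: A=74, B=17, C=38, D=51, E=63, F=34
Average turnaround = (74+17+38+51+63+34) / 6 = 277/6 = 46.17

46.17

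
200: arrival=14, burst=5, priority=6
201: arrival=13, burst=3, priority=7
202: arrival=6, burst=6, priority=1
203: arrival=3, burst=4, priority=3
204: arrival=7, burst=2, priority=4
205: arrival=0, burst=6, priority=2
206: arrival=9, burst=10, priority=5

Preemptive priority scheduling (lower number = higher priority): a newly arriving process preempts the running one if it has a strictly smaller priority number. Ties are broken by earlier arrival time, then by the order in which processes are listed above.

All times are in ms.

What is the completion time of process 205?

Schedule: | 205 0-6 | 202 6-12 | 203 12-16 | 204 16-18 | 206 18-28 | 200 28-33 | 201 33-36 |
Completion: 200=33  201=36  202=12  203=16  204=18  205=6  206=28
Turnaround (C−A): 200=19  201=23  202=6  203=13  204=11  205=6  206=19

6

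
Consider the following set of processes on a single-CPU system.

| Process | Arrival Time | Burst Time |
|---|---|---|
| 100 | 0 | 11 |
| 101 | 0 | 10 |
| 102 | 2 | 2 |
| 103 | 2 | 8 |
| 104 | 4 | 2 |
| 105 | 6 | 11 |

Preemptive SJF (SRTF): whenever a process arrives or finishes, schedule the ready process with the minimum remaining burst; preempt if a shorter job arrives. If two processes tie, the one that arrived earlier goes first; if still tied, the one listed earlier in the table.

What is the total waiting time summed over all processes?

Gantt: | 101 0-2 | 102 2-4 | 104 4-6 | 101 6-14 | 103 14-22 | 100 22-33 | 105 33-44 |
Completion: 100=33  101=14  102=4  103=22  104=6  105=44
Waiting = turnaround − burst: 100=22, 101=4, 102=0, 103=12, 104=0, 105=27
Total waiting = 22 + 4 + 0 + 12 + 0 + 27 = 65

65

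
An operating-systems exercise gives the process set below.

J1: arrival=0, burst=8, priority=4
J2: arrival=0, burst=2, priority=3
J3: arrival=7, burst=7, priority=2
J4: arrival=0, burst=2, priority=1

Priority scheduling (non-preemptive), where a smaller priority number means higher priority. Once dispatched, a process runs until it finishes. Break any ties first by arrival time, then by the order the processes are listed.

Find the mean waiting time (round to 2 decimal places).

Gantt: | J4 0-2 | J2 2-4 | J1 4-12 | J3 12-19 |
Completion: J1=12  J2=4  J3=19  J4=2
Waiting times: J1=4, J2=2, J3=5, J4=0
Average waiting = (4+2+5+0) / 4 = 11/4 = 2.75

2.75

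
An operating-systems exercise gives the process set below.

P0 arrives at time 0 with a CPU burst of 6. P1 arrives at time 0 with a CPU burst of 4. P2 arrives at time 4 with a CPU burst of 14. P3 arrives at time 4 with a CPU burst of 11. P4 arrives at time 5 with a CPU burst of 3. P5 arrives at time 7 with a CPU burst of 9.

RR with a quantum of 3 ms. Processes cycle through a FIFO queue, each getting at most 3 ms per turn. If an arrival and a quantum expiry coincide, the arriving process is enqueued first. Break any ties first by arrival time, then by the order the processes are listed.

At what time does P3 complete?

Timeline: | P0 0-3 | P1 3-6 | P0 6-9 | P2 9-12 | P3 12-15 | P4 15-18 | P1 18-19 | P5 19-22 | P2 22-25 | P3 25-28 | P5 28-31 | P2 31-34 | P3 34-37 | P5 37-40 | P2 40-43 | P3 43-45 | P2 45-47 |
Completion: P0=9  P1=19  P2=47  P3=45  P4=18  P5=40
Turnaround (C−A): P0=9  P1=19  P2=43  P3=41  P4=13  P5=33

45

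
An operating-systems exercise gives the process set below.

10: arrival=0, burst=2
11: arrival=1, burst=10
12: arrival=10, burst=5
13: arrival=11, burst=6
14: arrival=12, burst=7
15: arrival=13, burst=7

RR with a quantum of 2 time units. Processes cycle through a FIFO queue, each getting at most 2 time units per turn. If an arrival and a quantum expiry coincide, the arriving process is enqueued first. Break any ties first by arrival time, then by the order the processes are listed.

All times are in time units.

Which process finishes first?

Schedule: | 10 0-2 | 11 2-10 | 12 10-12 | 11 12-14 | 13 14-16 | 14 16-18 | 12 18-20 | 15 20-22 | 13 22-24 | 14 24-26 | 12 26-27 | 15 27-29 | 13 29-31 | 14 31-33 | 15 33-35 | 14 35-36 | 15 36-37 |
Completion: 10=2  11=14  12=27  13=31  14=36  15=37
Finish order: 10 → 11 → 12 → 13 → 14 → 15

10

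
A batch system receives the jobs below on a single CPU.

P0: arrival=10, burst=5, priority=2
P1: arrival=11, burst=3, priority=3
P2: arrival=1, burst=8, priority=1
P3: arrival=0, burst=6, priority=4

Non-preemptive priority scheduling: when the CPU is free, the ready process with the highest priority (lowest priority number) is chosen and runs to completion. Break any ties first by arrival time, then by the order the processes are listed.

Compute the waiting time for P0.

Schedule: | P3 0-6 | P2 6-14 | P0 14-19 | P1 19-22 |
Completion: P0=19  P1=22  P2=14  P3=6
Waiting(P0) = turnaround − burst = 9 − 5 = 4

4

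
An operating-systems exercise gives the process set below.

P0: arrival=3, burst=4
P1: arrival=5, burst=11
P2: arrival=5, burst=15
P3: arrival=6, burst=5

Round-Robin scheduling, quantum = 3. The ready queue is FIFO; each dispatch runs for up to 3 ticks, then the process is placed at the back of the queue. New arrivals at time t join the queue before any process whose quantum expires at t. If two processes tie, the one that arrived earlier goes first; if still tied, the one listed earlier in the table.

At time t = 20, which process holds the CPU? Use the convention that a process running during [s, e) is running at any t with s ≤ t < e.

Schedule: | idle 0-3 | P0 3-6 | P1 6-9 | P2 9-12 | P3 12-15 | P0 15-16 | P1 16-19 | P2 19-22 | P3 22-24 | P1 24-27 | P2 27-30 | P1 30-32 | P2 32-38 |
Completion: P0=16  P1=32  P2=38  P3=24
Turnaround (C−A): P0=13  P1=27  P2=33  P3=18

P2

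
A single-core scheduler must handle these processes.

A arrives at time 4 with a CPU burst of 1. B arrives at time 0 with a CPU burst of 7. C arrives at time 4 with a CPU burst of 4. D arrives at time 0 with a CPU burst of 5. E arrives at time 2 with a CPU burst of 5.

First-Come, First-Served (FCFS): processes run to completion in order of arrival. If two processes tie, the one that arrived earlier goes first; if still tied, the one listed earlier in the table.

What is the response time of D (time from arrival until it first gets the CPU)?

7

Schedule: | B 0-7 | D 7-12 | E 12-17 | A 17-18 | C 18-22 |
Completion: A=18  B=7  C=22  D=12  E=17
Turnaround (C−A): A=14  B=7  C=18  D=12  E=15
Response(D) = first start − arrival = 7 − 0 = 7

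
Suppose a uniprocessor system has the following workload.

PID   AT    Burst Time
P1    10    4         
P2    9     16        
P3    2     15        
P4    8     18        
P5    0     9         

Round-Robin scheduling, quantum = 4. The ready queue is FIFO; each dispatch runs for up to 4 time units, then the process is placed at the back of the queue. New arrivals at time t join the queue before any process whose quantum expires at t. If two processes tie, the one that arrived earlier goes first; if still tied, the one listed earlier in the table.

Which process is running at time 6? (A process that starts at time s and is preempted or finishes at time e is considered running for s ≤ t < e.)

Gantt: | P5 0-4 | P3 4-8 | P5 8-12 | P4 12-16 | P3 16-20 | P2 20-24 | P1 24-28 | P5 28-29 | P4 29-33 | P3 33-37 | P2 37-41 | P4 41-45 | P3 45-48 | P2 48-52 | P4 52-56 | P2 56-60 | P4 60-62 |
Completion: P1=28  P2=60  P3=48  P4=62  P5=29

P3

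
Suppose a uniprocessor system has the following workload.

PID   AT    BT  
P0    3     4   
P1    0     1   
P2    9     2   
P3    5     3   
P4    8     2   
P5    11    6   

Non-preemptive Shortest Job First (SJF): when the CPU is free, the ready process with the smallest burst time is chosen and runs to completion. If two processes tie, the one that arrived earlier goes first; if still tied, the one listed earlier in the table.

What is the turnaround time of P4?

Schedule: | P1 0-1 | idle 1-3 | P0 3-7 | P3 7-10 | P4 10-12 | P2 12-14 | P5 14-20 |
Completion: P0=7  P1=1  P2=14  P3=10  P4=12  P5=20
Turnaround (C−A): P0=4  P1=1  P2=5  P3=5  P4=4  P5=9
Turnaround(P4) = completion − arrival = 12 − 8 = 4

4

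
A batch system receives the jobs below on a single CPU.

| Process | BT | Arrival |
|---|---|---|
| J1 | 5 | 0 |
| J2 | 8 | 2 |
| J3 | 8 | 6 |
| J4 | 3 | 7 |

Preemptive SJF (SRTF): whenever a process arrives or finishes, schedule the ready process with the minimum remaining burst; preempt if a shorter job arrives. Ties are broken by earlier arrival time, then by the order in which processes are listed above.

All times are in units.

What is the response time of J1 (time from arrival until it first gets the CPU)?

Gantt: | J1 0-5 | J2 5-7 | J4 7-10 | J2 10-16 | J3 16-24 |
Completion: J1=5  J2=16  J3=24  J4=10
Response(J1) = first start − arrival = 0 − 0 = 0

0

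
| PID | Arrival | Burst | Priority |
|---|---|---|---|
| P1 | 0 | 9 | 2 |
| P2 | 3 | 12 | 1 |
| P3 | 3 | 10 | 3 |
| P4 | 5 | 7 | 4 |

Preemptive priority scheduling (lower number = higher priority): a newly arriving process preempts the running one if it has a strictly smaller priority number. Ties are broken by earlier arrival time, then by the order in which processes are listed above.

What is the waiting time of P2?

0

Timeline: | P1 0-3 | P2 3-15 | P1 15-21 | P3 21-31 | P4 31-38 |
Completion: P1=21  P2=15  P3=31  P4=38
Turnaround (C−A): P1=21  P2=12  P3=28  P4=33
Waiting(P2) = turnaround − burst = 12 − 12 = 0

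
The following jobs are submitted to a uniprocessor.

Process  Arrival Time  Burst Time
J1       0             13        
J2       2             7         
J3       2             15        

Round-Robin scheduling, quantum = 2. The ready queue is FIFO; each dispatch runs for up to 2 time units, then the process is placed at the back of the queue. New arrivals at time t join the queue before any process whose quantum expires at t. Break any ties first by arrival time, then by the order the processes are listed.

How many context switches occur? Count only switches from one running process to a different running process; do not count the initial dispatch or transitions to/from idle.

Schedule: | J1 0-2 | J2 2-4 | J3 4-6 | J1 6-8 | J2 8-10 | J3 10-12 | J1 12-14 | J2 14-16 | J3 16-18 | J1 18-20 | J2 20-21 | J3 21-23 | J1 23-25 | J3 25-27 | J1 27-29 | J3 29-31 | J1 31-32 | J3 32-35 |
Completion: J1=32  J2=21  J3=35

17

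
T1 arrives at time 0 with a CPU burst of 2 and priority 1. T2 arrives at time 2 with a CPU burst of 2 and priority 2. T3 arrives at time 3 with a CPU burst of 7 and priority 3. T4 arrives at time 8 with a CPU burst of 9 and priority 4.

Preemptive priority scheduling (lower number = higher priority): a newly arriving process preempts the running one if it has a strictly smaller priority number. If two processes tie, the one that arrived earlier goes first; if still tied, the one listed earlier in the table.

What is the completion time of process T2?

4

Schedule: | T1 0-2 | T2 2-4 | T3 4-11 | T4 11-20 |
Completion: T1=2  T2=4  T3=11  T4=20
Turnaround (C−A): T1=2  T2=2  T3=8  T4=12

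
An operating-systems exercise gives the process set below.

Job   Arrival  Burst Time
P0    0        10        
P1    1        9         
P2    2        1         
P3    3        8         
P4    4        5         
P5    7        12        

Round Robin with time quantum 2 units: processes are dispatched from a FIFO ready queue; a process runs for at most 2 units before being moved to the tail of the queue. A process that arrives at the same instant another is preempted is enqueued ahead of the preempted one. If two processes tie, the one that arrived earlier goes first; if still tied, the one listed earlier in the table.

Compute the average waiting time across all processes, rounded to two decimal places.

Schedule: | P0 0-2 | P1 2-4 | P2 4-5 | P0 5-7 | P3 7-9 | P4 9-11 | P1 11-13 | P5 13-15 | P0 15-17 | P3 17-19 | P4 19-21 | P1 21-23 | P5 23-25 | P0 25-27 | P3 27-29 | P4 29-30 | P1 30-32 | P5 32-34 | P0 34-36 | P3 36-38 | P1 38-39 | P5 39-45 |
Completion: P0=36  P1=39  P2=5  P3=38  P4=30  P5=45
Waiting times: P0=26, P1=29, P2=2, P3=27, P4=21, P5=26
Average waiting = (26+29+2+27+21+26) / 6 = 131/6 = 21.83

21.83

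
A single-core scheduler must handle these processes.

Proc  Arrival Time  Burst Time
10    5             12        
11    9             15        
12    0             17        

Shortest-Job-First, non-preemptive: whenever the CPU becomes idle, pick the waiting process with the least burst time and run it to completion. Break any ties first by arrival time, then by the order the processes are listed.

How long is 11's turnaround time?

Schedule: | 12 0-17 | 10 17-29 | 11 29-44 |
Completion: 10=29  11=44  12=17
Turnaround (C−A): 10=24  11=35  12=17
Turnaround(11) = completion − arrival = 44 − 9 = 35

35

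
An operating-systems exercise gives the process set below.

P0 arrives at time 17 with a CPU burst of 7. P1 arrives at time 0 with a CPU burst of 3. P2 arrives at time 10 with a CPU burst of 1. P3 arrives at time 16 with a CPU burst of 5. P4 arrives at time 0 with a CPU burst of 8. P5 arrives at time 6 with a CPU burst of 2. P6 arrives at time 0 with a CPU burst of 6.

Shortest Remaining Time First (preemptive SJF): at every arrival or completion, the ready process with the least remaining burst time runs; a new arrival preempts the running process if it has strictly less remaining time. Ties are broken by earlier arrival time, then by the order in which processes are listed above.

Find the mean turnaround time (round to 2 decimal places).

Gantt: | P1 0-3 | P6 3-6 | P5 6-8 | P6 8-11 | P2 11-12 | P4 12-20 | P3 20-25 | P0 25-32 |
Completion: P0=32  P1=3  P2=12  P3=25  P4=20  P5=8  P6=11
Turnaround times: P0=15, P1=3, P2=2, P3=9, P4=20, P5=2, P6=11
Average turnaround = (15+3+2+9+20+2+11) / 7 = 62/7 = 8.86

8.86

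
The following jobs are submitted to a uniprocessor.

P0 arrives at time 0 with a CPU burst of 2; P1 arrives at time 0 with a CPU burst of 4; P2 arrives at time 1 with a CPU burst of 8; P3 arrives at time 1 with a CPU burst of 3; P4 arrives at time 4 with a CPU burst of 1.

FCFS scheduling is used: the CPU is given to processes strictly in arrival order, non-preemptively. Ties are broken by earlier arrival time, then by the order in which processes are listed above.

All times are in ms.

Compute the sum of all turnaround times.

51

Gantt: | P0 0-2 | P1 2-6 | P2 6-14 | P3 14-17 | P4 17-18 |
Completion: P0=2  P1=6  P2=14  P3=17  P4=18
Turnaround (C−A): P0=2  P1=6  P2=13  P3=16  P4=14
Turnaround = completion − arrival: P0=2, P1=6, P2=13, P3=16, P4=14
Total turnaround = 2 + 6 + 13 + 16 + 14 = 51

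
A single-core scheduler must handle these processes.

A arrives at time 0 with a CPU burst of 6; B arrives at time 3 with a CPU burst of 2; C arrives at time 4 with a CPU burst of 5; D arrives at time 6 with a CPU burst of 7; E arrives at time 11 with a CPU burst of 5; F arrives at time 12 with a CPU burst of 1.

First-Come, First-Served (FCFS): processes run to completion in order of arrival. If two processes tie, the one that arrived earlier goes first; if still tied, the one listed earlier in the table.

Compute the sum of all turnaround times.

62

Gantt: | A 0-6 | B 6-8 | C 8-13 | D 13-20 | E 20-25 | F 25-26 |
Completion: A=6  B=8  C=13  D=20  E=25  F=26
Turnaround = completion − arrival: A=6, B=5, C=9, D=14, E=14, F=14
Total turnaround = 6 + 5 + 9 + 14 + 14 + 14 = 62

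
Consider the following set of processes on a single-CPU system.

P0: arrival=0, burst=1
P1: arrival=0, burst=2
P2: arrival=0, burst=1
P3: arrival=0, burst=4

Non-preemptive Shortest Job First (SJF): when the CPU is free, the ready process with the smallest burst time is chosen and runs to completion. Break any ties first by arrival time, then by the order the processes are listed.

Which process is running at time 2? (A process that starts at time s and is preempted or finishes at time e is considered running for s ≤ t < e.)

P1

Timeline: | P0 0-1 | P2 1-2 | P1 2-4 | P3 4-8 |
Completion: P0=1  P1=4  P2=2  P3=8
Turnaround (C−A): P0=1  P1=4  P2=2  P3=8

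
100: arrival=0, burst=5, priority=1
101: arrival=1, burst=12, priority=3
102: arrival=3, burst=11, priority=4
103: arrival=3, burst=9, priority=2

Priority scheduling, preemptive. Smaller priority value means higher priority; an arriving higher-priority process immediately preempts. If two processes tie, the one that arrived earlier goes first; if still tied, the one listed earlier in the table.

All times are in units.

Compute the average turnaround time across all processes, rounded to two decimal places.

Gantt: | 100 0-5 | 103 5-14 | 101 14-26 | 102 26-37 |
Completion: 100=5  101=26  102=37  103=14
Turnaround times: 100=5, 101=25, 102=34, 103=11
Average turnaround = (5+25+34+11) / 4 = 75/4 = 18.75

18.75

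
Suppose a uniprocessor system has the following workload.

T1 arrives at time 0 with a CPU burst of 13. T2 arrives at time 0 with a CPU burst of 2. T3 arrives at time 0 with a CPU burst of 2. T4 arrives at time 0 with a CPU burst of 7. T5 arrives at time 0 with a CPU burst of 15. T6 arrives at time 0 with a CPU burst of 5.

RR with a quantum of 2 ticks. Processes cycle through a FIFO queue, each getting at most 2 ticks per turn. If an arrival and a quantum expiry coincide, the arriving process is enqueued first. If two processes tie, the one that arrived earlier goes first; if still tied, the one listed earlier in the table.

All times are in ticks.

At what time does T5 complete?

Gantt: | T1 0-2 | T2 2-4 | T3 4-6 | T4 6-8 | T5 8-10 | T6 10-12 | T1 12-14 | T4 14-16 | T5 16-18 | T6 18-20 | T1 20-22 | T4 22-24 | T5 24-26 | T6 26-27 | T1 27-29 | T4 29-30 | T5 30-32 | T1 32-34 | T5 34-36 | T1 36-38 | T5 38-40 | T1 40-41 | T5 41-44 |
Completion: T1=41  T2=4  T3=6  T4=30  T5=44  T6=27
Turnaround (C−A): T1=41  T2=4  T3=6  T4=30  T5=44  T6=27

44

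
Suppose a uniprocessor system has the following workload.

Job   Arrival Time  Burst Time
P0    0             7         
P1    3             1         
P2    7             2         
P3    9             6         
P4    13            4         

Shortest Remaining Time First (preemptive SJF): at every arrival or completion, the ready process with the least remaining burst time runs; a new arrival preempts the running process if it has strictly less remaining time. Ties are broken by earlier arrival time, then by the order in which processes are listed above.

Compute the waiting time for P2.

Gantt: | P0 0-3 | P1 3-4 | P0 4-8 | P2 8-10 | P3 10-16 | P4 16-20 |
Completion: P0=8  P1=4  P2=10  P3=16  P4=20
Turnaround (C−A): P0=8  P1=1  P2=3  P3=7  P4=7
Waiting(P2) = turnaround − burst = 3 − 2 = 1

1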